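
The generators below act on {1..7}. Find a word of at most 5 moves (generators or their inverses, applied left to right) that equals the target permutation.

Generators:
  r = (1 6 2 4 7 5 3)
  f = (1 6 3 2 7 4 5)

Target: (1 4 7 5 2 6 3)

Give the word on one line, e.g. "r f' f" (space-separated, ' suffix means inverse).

  after f: (1 6 3 2 7 4 5)
  after r: (1 2 5 6)(3 4)
  after f: (1 7 4 2)(3 5)
  after f: (1 4 7 5 2 6 3)

f r f f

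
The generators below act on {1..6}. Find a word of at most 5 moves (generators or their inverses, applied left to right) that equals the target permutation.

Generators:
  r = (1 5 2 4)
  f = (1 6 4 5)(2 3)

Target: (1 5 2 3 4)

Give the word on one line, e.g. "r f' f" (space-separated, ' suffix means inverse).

  after f': (1 5 4 6)(2 3)
  after r: (1 2 3 4 6 5)
  after f: (1 3 5 6)
  after f: (1 2 3)(4 5)
  after r': (1 5 2 3 4)

f' r f f r'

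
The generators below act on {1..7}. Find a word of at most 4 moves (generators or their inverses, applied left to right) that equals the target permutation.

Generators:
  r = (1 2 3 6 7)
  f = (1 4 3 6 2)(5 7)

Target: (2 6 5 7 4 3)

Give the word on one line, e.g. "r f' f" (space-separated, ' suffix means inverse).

r f

  after r: (1 2 3 6 7)
  after f: (2 6 5 7 4 3)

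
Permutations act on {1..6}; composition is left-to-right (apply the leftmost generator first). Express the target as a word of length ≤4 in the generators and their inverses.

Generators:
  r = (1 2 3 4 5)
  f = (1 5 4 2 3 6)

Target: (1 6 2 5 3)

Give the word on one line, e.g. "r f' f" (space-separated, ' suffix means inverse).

f r' r' f

  after f: (1 5 4 2 3 6)
  after r': (1 4)(3 6 5)
  after r': (1 3 6 4 5 2)
  after f: (1 6 2 5 3)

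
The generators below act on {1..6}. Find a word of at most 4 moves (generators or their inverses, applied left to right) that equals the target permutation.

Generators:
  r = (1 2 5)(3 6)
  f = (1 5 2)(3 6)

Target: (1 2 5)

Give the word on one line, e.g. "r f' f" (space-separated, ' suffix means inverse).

f f

  after f: (1 5 2)(3 6)
  after f: (1 2 5)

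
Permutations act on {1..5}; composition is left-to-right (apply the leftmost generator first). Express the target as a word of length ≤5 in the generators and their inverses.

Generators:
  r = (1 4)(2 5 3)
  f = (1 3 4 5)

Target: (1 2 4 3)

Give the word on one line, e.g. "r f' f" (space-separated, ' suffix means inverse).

  after r': (1 4)(2 3 5)
  after f: (1 5 2 4 3)
  after r': (1 2)(3 4 5)
  after f': (1 2 5)
  after f': (1 2 4 3)

r' f r' f' f'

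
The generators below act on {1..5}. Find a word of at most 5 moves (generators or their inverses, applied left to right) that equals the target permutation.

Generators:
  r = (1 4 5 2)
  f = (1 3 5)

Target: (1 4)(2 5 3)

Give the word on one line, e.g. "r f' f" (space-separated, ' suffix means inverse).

f' r r r

  after f': (1 5 3)
  after r: (1 2)(3 4 5)
  after r: (2 4)(3 5)
  after r: (1 4)(2 5 3)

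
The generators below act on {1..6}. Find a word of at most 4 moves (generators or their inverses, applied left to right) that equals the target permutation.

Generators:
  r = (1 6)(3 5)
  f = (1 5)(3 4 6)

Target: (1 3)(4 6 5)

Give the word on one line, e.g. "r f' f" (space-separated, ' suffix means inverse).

  after r': (1 6)(3 5)
  after f: (1 3)(4 6 5)

r' f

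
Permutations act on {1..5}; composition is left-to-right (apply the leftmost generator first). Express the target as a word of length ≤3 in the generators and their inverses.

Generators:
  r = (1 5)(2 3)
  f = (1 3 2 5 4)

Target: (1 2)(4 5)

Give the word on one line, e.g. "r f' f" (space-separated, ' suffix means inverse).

  after r': (1 5)(2 3)
  after f': (1 2)(4 5)

r' f'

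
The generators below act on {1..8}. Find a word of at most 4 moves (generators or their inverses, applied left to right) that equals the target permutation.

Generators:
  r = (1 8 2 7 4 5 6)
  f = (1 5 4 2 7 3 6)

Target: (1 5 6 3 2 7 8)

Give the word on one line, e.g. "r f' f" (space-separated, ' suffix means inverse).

f' r'

  after f': (1 6 3 7 2 4 5)
  after r': (1 5 6 3 2 7 8)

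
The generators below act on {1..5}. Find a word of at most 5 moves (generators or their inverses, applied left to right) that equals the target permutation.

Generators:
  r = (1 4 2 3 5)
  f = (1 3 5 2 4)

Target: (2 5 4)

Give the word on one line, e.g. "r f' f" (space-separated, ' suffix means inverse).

  after r': (1 5 3 2 4)
  after f': (1 3 5)
  after f': (2 5 4)

r' f' f'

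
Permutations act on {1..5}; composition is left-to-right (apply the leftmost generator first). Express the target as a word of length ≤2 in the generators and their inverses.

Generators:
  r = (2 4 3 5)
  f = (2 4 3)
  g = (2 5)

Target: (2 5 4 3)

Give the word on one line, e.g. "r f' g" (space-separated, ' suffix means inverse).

g' f

  after g': (2 5)
  after f: (2 5 4 3)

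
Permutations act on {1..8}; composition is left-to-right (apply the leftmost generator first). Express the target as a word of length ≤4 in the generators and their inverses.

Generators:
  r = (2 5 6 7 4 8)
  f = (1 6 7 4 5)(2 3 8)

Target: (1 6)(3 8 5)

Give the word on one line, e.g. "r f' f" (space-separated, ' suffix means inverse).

  after r': (2 8 4 7 6 5)
  after f: (1 6)(3 8 5)

r' f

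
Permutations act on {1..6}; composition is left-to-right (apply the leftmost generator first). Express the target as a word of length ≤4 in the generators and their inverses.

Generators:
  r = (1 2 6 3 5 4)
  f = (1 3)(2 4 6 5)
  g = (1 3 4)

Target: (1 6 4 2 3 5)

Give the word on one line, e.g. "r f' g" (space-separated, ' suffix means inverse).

  after r': (1 4 5 3 6 2)
  after f: (1 6 4 2 3 5)

r' f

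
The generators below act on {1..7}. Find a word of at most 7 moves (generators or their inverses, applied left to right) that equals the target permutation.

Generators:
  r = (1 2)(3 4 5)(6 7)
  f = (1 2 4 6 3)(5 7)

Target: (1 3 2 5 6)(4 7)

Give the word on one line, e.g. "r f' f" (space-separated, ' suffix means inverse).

r' f' r' f' f'

  after r': (1 2)(3 5 4)(6 7)
  after f': (2 3 7 4 6 5)
  after r': (1 2 5)(3 6 4 7)
  after f': (2 7 6)(3 4 5)
  after f': (1 3 2 5 6)(4 7)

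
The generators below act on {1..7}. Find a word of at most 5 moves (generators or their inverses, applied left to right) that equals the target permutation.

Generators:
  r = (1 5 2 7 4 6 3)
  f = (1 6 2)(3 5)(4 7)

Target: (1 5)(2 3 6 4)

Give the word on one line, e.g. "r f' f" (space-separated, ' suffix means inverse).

  after f': (1 2 6)(3 5)(4 7)
  after f': (1 6 2)
  after r: (1 3)(2 5)(4 6 7)
  after f: (1 5)(2 3 6 4)

f' f' r f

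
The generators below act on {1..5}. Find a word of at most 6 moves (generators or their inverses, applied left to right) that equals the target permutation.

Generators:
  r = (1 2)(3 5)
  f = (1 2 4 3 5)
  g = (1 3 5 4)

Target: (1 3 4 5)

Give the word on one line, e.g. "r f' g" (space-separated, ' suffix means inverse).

  after f': (1 5 3 4 2)
  after g': (1 3 5)(2 4)
  after f': (1 4)
  after g': (1 5 3)
  after g': (1 3 4 5)

f' g' f' g' g'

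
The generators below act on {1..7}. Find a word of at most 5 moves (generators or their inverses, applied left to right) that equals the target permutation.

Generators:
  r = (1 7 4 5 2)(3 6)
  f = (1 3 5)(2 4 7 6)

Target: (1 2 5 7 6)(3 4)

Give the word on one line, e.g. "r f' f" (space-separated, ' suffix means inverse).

  after r: (1 7 4 5 2)(3 6)
  after f: (1 6 5 4)(2 3)
  after f: (1 2 5 7 6)(3 4)

r f f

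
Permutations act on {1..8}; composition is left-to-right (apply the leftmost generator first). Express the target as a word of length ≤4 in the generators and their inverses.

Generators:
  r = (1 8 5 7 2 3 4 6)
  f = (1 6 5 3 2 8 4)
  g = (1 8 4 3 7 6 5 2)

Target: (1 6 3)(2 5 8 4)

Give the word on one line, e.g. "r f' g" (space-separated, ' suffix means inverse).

  after g: (1 8 4 3 7 6 5 2)
  after g: (1 4 7 5)(2 8 3 6)
  after r: (1 6 3)(2 5 8 4)

g g r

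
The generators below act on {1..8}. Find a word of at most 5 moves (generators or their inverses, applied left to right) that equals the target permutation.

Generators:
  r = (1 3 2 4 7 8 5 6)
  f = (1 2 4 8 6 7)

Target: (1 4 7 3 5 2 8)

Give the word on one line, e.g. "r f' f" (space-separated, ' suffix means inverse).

  after r': (1 6 5 8 7 4 2 3)
  after r': (1 5 7 2)(3 6 8 4)
  after r': (1 8 2 6 7 3 5 4)
  after f': (1 4 7 3 5 2 8)

r' r' r' f'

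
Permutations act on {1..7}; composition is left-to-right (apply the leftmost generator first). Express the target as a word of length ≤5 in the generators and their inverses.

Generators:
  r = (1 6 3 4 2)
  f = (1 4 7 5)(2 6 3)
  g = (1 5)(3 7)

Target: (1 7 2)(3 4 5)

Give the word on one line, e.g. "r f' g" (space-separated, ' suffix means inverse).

  after f': (1 5 7 4)(2 3 6)
  after f': (1 7)(2 6 3)(4 5)
  after r': (1 7 2)(3 4 5)

f' f' r'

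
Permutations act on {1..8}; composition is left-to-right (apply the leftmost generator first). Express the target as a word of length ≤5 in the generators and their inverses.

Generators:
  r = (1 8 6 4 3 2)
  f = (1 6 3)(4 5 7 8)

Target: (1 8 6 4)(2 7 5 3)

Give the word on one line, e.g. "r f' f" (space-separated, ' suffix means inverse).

r r f' r

  after r: (1 8 6 4 3 2)
  after r: (1 6 3)(2 8 4)
  after f': (2 7 5 4)
  after r: (1 8 6 4)(2 7 5 3)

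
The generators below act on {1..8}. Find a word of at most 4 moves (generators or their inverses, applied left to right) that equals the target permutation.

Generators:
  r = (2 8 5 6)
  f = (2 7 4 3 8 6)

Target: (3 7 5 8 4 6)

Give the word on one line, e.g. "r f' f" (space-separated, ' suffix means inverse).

f' f' r'

  after f': (2 6 8 3 4 7)
  after f': (2 8 4)(3 7 6)
  after r': (3 7 5 8 4 6)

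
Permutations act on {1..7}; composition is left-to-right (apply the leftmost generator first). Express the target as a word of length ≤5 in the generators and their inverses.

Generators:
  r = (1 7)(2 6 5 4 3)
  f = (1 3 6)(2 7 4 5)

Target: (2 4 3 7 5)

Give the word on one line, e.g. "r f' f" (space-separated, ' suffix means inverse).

r' f r f'

  after r': (1 7)(2 3 4 5 6)
  after f: (1 4 2 6 7 3 5)
  after r: (1 3 4 6)(2 5 7)
  after f': (2 4 3 7 5)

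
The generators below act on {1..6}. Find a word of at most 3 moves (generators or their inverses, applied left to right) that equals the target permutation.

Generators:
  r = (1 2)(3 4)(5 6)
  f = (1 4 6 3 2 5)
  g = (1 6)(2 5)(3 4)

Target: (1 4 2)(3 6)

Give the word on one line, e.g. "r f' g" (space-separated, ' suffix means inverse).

f r' g

  after f: (1 4 6 3 2 5)
  after r': (1 3)(2 6 4 5)
  after g: (1 4 2)(3 6)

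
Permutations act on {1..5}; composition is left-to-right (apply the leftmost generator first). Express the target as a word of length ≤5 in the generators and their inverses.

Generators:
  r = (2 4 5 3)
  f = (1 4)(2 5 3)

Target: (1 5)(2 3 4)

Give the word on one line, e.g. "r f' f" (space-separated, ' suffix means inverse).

  after f': (1 4)(2 3 5)
  after r': (1 2 5 3 4)
  after f: (1 5 2 3)
  after r: (1 3)(4 5)
  after f': (1 5)(2 3 4)

f' r' f r f'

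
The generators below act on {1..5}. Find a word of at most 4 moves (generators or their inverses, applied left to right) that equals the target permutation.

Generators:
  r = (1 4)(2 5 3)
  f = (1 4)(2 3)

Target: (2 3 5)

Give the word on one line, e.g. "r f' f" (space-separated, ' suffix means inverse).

  after f': (1 4)(2 3)
  after r': (2 5)
  after r': (1 4)(3 5)
  after f': (2 3 5)

f' r' r' f'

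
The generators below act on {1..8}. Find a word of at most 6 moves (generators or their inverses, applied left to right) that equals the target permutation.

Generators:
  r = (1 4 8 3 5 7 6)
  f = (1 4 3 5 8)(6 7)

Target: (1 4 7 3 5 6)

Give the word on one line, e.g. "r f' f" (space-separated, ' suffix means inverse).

  after f: (1 4 3 5 8)(6 7)
  after f: (1 3 8 4 5)
  after r': (1 8)(3 4)(5 6 7)
  after f: (4 5 7 8)
  after r: (1 4 7 3 5 6)

f f r' f r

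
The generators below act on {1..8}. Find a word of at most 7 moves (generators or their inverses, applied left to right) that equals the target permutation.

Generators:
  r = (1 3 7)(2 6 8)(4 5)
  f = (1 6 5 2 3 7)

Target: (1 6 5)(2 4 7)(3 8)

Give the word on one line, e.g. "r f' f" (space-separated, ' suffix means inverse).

  after f': (1 7 3 2 5 6)
  after r': (1 3 8 6 7)(2 4 5)
  after f': (1 2 4 6 3 8)
  after f': (1 5 6 2 4)(3 8 7)
  after f': (1 6 5)(2 4 7)(3 8)

f' r' f' f' f'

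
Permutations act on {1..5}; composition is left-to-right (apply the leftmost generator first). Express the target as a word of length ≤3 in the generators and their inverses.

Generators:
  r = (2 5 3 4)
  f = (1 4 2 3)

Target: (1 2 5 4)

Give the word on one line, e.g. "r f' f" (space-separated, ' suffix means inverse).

  after r: (2 5 3 4)
  after f: (1 4 3 2 5)
  after f: (1 2 5 4)

r f f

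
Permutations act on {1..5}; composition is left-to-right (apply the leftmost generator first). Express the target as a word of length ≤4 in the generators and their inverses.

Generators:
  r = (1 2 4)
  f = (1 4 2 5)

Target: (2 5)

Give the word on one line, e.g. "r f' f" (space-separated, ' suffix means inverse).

r' f'

  after r': (1 4 2)
  after f': (2 5)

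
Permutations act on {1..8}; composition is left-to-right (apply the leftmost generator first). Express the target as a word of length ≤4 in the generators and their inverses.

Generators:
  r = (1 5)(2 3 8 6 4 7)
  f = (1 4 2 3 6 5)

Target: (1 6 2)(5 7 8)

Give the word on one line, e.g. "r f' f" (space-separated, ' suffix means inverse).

r f f r'

  after r: (1 5)(2 3 8 6 4 7)
  after f: (2 6)(3 8 5 4 7)
  after f: (1 4 7 6 3 8)(2 5)
  after r': (1 6 2)(5 7 8)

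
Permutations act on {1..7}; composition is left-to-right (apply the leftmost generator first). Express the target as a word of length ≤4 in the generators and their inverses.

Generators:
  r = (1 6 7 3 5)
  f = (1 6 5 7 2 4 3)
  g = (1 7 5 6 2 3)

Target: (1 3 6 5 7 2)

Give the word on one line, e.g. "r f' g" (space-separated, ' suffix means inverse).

r g' r'

  after r: (1 6 7 3 5)
  after g': (1 5 3 7 2 6)
  after r': (1 3 6 5 7 2)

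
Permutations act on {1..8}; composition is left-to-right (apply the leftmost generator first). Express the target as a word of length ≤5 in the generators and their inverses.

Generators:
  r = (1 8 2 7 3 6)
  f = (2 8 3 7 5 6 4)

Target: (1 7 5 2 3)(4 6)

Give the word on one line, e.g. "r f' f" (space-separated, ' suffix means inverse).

  after f: (2 8 3 7 5 6 4)
  after r': (1 6 4 8 7 5 3 2)
  after r': (1 3 8 2 6 4)(5 7)
  after r': (1 7 5 2 3)(4 6)

f r' r' r'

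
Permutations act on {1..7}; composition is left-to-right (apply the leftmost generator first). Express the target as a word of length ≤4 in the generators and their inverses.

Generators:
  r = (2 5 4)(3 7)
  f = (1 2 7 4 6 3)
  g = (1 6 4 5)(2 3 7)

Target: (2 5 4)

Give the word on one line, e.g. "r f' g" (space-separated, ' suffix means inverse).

r' r'

  after r': (2 4 5)(3 7)
  after r': (2 5 4)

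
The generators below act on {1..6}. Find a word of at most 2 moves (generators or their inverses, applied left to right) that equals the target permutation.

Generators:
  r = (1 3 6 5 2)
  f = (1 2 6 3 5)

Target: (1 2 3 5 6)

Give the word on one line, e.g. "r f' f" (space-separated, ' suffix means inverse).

  after f': (1 5 3 6 2)
  after r: (1 2 3 5 6)

f' r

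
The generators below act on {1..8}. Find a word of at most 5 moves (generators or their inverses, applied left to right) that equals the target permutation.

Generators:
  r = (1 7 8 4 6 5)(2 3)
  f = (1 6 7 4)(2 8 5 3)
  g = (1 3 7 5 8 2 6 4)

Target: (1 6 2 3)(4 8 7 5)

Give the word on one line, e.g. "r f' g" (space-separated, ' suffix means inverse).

f g' f' g f'

  after f: (1 6 7 4)(2 8 5 3)
  after g': (1 2 5)(3 8 7 6)
  after f': (1 3 2 8 6 5 4 7)
  after g: (1 7 3 6 8 4 5)
  after f': (1 6 2 3)(4 8 7 5)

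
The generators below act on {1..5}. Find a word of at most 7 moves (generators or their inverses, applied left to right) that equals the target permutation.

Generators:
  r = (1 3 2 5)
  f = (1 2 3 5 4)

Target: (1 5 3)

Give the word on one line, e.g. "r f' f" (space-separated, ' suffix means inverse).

f' r f r f

  after f': (1 4 5 3 2)
  after r: (1 4)(2 3 5)
  after f: (2 5 3 4)
  after r: (1 3 4 5 2)
  after f: (1 5 3)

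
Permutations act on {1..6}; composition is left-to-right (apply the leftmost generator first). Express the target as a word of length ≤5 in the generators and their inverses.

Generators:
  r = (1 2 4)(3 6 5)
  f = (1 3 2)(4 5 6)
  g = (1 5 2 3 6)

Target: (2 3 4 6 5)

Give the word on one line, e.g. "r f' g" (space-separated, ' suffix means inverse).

f r g

  after f: (1 3 2)(4 5 6)
  after r: (1 6)(3 4)
  after g: (2 3 4 6 5)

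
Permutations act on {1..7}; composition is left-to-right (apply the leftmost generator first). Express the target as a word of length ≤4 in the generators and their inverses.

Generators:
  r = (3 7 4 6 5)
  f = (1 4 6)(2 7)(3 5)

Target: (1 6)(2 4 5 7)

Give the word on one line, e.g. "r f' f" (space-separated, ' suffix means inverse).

  after f: (1 4 6)(2 7)(3 5)
  after r: (1 6)(2 4 5 7)

f r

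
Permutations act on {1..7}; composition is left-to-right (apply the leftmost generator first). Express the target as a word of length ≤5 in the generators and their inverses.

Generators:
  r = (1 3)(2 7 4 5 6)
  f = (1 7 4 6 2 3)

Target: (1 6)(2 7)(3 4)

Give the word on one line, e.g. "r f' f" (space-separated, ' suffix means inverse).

  after f: (1 7 4 6 2 3)
  after f: (1 4 2)(3 7 6)
  after f: (1 6)(2 7)(3 4)

f f f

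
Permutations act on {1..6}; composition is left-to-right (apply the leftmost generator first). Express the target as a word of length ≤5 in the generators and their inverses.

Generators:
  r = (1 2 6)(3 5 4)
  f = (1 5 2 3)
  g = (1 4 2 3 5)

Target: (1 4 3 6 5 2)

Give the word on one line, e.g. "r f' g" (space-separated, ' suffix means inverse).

  after g': (1 5 3 2 4)
  after r: (1 4 2 3 6)
  after f: (1 4 3 6 5 2)

g' r f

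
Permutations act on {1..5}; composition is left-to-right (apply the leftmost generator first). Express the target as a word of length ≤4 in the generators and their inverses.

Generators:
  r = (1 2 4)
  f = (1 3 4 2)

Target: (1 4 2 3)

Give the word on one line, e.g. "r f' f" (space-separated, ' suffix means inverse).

  after r: (1 2 4)
  after f': (1 4 2 3)

r f'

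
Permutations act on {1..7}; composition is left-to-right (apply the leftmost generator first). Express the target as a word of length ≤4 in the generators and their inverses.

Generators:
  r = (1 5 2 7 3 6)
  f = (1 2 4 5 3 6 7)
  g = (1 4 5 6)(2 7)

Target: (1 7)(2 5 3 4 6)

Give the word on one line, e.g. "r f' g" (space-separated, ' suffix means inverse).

g r g' f'

  after g: (1 4 5 6)(2 7)
  after r: (1 4 2 3 6 5)
  after g': (2 3 5 6 4 7)
  after f': (1 7)(2 5 3 4 6)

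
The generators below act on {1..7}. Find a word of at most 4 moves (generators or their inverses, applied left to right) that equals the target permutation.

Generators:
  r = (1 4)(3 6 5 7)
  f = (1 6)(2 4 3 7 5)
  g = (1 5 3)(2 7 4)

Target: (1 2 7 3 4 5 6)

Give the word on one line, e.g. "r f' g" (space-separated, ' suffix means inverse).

  after r': (1 4)(3 7 5 6)
  after g': (1 7)(2 4 3)(5 6)
  after g': (1 2 7 3 4 5 6)

r' g' g'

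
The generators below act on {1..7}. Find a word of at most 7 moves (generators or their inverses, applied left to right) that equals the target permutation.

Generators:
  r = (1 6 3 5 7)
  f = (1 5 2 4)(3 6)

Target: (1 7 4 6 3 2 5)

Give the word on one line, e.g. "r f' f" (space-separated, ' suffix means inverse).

  after f': (1 4 2 5)(3 6)
  after r': (1 4 2 3)(5 7)
  after f: (2 6 3 5 7)
  after f: (1 5 7 4)(2 3)
  after r: (1 7 4 6 3 2 5)

f' r' f f r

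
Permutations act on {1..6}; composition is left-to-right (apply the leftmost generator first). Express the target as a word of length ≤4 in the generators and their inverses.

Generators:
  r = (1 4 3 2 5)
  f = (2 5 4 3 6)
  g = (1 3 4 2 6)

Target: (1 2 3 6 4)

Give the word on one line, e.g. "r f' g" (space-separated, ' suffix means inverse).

r' g g r'

  after r': (1 5 2 3 4)
  after g: (1 5 6)(2 4 3)
  after g: (1 5)(3 6)
  after r': (1 2 3 6 4)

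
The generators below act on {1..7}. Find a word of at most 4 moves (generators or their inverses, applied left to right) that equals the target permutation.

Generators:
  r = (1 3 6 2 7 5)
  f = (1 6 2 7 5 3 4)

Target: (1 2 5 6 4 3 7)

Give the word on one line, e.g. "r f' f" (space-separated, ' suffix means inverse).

r' r' f'

  after r': (1 5 7 2 6 3)
  after r': (1 7 6)(2 3 5)
  after f': (1 2 5 6 4 3 7)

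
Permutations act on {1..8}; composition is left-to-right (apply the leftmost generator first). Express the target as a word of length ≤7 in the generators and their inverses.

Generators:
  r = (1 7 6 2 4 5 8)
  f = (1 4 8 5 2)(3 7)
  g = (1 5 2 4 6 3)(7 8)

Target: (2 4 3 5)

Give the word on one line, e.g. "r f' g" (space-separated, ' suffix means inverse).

  after g': (1 3 6 4 2 5)(7 8)
  after g': (1 6 2)(3 4 5)
  after r: (1 2 7 6 4 8)(3 5)
  after g: (1 4 7 3 2 8 5)
  after f': (2 4 3 5)

g' g' r g f'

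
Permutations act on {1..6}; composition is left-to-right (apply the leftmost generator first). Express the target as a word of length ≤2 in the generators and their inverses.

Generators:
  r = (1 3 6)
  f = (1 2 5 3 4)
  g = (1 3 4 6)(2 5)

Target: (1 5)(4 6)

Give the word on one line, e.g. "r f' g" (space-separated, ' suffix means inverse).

f g'

  after f: (1 2 5 3 4)
  after g': (1 5)(4 6)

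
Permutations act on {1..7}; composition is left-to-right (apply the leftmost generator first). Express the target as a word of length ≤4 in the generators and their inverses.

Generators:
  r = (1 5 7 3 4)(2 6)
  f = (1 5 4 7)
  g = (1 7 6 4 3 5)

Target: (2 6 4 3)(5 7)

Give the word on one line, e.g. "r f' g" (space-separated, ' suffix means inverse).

  after f': (1 7 4 5)
  after g': (3 4)(6 7)
  after g': (1 5 3 6)
  after r': (2 6 4 3)(5 7)

f' g' g' r'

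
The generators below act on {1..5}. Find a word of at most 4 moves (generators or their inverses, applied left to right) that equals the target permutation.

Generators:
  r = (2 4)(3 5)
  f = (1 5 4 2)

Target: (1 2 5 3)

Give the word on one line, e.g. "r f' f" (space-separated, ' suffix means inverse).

  after r: (2 4)(3 5)
  after f': (1 2 5 3)

r f'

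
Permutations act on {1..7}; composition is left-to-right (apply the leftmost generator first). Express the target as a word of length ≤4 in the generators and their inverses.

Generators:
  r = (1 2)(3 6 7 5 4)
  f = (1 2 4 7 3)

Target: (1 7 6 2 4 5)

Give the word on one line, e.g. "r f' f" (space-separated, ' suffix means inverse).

r' f f

  after r': (1 2)(3 4 5 7 6)
  after f: (1 4 5 3 7 6)
  after f: (1 7 6 2 4 5)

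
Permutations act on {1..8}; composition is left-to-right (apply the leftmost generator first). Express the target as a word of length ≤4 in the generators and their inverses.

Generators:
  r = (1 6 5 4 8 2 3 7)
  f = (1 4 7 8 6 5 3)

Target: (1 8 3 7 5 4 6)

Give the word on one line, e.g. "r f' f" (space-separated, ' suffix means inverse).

f f f

  after f: (1 4 7 8 6 5 3)
  after f: (1 7 6 3 4 8 5)
  after f: (1 8 3 7 5 4 6)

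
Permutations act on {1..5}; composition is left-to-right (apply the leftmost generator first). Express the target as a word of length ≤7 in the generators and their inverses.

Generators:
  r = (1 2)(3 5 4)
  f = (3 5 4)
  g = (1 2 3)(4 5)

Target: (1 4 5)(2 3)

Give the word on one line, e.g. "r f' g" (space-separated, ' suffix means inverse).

  after f': (3 4 5)
  after g: (1 2 3 5)
  after r': (2 4 5)
  after g': (1 3 2 5)
  after f': (1 4 5)(2 3)

f' g r' g' f'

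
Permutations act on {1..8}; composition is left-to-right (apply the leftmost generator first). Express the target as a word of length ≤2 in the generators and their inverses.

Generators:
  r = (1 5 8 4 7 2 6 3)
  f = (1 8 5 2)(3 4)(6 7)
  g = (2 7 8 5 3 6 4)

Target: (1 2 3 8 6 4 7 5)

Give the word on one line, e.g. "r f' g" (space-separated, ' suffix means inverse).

g' f'

  after g': (2 4 6 3 5 8 7)
  after f': (1 2 3 8 6 4 7 5)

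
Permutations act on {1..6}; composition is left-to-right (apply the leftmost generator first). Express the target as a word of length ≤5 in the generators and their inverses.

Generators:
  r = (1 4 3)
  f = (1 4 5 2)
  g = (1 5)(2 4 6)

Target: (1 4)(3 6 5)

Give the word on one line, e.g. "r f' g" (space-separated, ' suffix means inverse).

  after g: (1 5)(2 4 6)
  after r: (1 5 4 6 2 3)
  after r: (1 5 3 4 6 2)
  after g: (2 5 3 6 4)
  after f: (1 4)(3 6 5)

g r r g f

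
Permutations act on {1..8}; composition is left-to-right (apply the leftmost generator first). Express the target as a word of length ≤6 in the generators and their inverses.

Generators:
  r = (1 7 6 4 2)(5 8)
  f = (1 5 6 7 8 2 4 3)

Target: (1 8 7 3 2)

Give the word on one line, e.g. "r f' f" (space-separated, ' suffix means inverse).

  after f: (1 5 6 7 8 2 4 3)
  after f: (1 6 8 4)(2 3 5 7)
  after r': (1 7 4 2 3 8 6 5)
  after f: (1 8 7 3 2)

f f r' f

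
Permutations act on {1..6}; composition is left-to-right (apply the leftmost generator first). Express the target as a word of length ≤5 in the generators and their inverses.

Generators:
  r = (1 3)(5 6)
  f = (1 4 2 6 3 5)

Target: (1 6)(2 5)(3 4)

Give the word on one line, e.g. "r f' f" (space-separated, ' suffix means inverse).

  after r: (1 3)(5 6)
  after f': (1 6 3 5 2 4)
  after f': (1 2)(4 5)
  after r': (1 2 3)(4 6 5)
  after f: (1 6)(2 5)(3 4)

r f' f' r' f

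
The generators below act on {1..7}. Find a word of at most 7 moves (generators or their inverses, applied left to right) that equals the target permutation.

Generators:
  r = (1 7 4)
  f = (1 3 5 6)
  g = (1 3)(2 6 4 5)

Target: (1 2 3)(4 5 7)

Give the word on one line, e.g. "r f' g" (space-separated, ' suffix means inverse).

f' g' r' r' f'

  after f': (1 6 5 3)
  after g': (1 2 5)(4 6)
  after r': (1 2 5 4 6 7)
  after r': (1 2 5 7 4 6)
  after f': (1 2 3)(4 5 7)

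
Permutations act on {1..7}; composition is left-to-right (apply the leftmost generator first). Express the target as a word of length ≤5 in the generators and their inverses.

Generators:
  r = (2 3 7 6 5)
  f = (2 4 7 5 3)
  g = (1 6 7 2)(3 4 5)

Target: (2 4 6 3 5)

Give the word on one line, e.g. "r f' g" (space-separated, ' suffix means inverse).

  after f: (2 4 7 5 3)
  after f: (2 7 3 4 5)
  after r': (2 3 4 6 7)
  after f: (3 7 4 6 5)
  after f: (2 4 6 3 5)

f f r' f f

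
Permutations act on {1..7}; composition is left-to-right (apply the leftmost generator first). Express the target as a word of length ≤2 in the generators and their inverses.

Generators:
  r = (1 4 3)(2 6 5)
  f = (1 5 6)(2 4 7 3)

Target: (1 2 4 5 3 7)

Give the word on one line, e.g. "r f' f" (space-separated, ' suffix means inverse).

  after f': (1 6 5)(2 3 7 4)
  after r': (1 2 4 5 3 7)

f' r'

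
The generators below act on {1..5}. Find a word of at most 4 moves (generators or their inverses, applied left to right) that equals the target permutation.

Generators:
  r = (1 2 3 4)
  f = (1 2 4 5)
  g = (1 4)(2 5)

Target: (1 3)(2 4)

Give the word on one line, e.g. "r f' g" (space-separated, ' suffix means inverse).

  after r': (1 4 3 2)
  after r': (1 3)(2 4)

r' r'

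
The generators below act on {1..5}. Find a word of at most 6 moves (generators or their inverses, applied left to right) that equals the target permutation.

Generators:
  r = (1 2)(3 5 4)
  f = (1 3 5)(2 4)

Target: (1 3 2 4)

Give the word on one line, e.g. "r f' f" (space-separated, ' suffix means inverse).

  after r': (1 2)(3 4 5)
  after r': (3 5 4)
  after r': (1 2)
  after f': (1 4 2 5 3)
  after r: (1 3 2 4)

r' r' r' f' r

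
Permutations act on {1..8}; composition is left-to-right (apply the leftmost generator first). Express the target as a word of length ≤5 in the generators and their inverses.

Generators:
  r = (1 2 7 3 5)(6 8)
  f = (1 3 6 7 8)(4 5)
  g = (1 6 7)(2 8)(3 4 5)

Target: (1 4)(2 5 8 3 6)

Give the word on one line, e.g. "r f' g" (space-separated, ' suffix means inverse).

r' f r

  after r': (1 5 3 7 2)(6 8)
  after f: (1 4 5 6)(2 3 8 7)
  after r: (1 4)(2 5 8 3 6)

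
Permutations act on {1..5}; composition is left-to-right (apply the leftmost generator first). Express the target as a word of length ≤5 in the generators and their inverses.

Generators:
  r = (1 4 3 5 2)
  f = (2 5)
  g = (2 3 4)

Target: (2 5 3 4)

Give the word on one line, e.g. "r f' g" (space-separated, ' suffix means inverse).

  after f: (2 5)
  after g': (2 5 4 3)
  after g': (2 5 3 4)

f g' g'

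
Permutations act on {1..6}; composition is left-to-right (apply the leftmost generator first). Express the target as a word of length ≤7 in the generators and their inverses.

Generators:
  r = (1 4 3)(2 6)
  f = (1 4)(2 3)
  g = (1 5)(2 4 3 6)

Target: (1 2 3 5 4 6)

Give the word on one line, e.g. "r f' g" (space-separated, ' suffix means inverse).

r g' r f' r

  after r: (1 4 3)(2 6)
  after g': (1 2 3 5)
  after r: (1 6 2)(3 5 4)
  after f': (1 6 3 5)(2 4)
  after r: (1 2 3 5 4 6)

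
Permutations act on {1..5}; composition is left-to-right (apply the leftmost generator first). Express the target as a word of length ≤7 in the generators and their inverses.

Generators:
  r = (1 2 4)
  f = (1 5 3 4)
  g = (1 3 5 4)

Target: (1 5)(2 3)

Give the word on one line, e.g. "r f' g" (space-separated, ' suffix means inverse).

f' g r' f f

  after f': (1 4 3 5)
  after g: (3 4 5)
  after r': (1 4 5 3 2)
  after f: (2 5 4 3)
  after f: (1 5)(2 3)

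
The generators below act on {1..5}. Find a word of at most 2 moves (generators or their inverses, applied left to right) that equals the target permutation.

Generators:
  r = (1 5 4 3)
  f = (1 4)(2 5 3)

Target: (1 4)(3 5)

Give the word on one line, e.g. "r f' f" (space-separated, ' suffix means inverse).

  after r: (1 5 4 3)
  after r: (1 4)(3 5)

r r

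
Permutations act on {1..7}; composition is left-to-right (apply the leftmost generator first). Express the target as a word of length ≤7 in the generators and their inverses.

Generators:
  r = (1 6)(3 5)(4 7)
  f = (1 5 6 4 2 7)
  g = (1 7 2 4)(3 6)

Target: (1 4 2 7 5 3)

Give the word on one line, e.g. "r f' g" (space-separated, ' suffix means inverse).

  after g': (1 4 2 7)(3 6)
  after f: (1 2)(3 4 7 5 6)
  after r: (1 2 6 5)(3 7)
  after r: (1 2)(3 4 7 5 6)
  after g: (1 4 2 7 5 3)

g' f r r g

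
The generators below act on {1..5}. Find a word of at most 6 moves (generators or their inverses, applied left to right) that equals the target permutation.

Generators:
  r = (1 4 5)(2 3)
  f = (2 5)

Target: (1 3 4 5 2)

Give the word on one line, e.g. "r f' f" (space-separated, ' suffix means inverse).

  after f: (2 5)
  after r': (1 5 3 2 4)
  after f': (1 2 4)(3 5)
  after r': (1 3 4 5 2)

f r' f' r'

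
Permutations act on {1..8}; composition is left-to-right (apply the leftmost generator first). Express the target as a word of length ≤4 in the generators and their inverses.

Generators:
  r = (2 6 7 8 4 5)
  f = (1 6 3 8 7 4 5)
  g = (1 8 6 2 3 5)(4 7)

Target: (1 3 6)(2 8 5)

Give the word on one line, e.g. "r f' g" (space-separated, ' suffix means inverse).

g' g'

  after g': (1 5 3 2 6 8)(4 7)
  after g': (1 3 6)(2 8 5)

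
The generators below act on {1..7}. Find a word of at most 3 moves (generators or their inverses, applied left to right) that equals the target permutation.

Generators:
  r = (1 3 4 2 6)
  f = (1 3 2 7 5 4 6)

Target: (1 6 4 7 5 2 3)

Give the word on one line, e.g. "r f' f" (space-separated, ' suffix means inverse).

r f r

  after r: (1 3 4 2 6)
  after f: (1 2)(3 6)(4 7 5)
  after r: (1 6 4 7 5 2 3)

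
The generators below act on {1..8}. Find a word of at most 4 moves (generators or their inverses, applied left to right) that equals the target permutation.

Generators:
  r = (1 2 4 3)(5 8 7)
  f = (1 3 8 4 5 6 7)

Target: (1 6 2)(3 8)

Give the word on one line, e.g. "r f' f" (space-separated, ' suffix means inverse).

f' f' r'

  after f': (1 7 6 5 4 8 3)
  after f': (1 6 4 3 7 5 8)
  after r': (1 6 2)(3 8)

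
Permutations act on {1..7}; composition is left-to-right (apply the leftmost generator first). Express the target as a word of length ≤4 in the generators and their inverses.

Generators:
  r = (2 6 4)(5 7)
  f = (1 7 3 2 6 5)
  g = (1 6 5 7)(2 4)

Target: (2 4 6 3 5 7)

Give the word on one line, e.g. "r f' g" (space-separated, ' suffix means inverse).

f r f

  after f: (1 7 3 2 6 5)
  after r: (1 5)(2 4)(3 6 7)
  after f: (2 4 6 3 5 7)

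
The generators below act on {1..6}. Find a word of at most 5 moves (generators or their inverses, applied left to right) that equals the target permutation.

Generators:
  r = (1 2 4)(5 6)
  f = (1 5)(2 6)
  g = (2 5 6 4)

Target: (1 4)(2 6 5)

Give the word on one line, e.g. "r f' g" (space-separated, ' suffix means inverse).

r' g f g

  after r': (1 4 2)(5 6)
  after g: (1 2)(4 5)
  after f: (1 6 2 5 4)
  after g: (1 4)(2 6 5)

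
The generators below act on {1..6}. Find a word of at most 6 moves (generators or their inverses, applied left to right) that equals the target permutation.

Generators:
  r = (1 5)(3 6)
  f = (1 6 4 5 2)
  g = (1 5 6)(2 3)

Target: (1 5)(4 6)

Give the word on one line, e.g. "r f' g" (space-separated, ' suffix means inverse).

g' r' g f'

  after g': (1 6 5)(2 3)
  after r': (1 3 2 6)
  after g: (1 2)(5 6)
  after f': (1 5)(4 6)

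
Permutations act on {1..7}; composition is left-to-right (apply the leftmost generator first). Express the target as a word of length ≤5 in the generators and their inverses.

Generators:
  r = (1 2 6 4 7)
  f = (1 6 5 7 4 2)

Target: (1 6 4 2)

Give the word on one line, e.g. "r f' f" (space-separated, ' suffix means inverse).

r f r' f' f'

  after r: (1 2 6 4 7)
  after f: (2 5 7 6)
  after r': (1 7 2 5 4 6)
  after f': (1 5 7 4)(2 6)
  after f': (1 6 4 2)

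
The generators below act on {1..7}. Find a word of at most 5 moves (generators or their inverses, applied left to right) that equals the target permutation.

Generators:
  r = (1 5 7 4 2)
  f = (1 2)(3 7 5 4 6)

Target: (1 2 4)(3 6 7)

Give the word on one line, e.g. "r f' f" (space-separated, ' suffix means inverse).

  after f: (1 2)(3 7 5 4 6)
  after f: (3 5 6 7 4)
  after f: (1 2)(3 4 7 6 5)
  after f: (3 6 4 5 7)
  after r': (1 2 4)(3 6 7)

f f f f r'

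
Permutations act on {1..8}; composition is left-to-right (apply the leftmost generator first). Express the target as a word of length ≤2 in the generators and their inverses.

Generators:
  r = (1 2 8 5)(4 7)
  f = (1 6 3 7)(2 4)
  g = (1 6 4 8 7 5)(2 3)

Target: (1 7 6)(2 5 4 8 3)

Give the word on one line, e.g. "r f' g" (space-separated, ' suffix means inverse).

r' g'

  after r': (1 5 8 2)(4 7)
  after g': (1 7 6)(2 5 4 8 3)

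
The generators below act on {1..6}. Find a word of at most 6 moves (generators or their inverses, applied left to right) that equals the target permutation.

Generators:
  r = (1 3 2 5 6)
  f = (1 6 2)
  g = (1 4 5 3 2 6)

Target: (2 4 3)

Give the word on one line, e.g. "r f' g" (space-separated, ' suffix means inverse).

r r g g

  after r: (1 3 2 5 6)
  after r: (1 2 6 3 5)
  after g: (1 6 2)(4 5)
  after g: (2 4 3)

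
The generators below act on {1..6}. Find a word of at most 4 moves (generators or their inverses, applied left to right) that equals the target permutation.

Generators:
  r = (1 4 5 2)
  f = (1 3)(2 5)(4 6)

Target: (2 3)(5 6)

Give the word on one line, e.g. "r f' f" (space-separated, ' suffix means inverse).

f r r f

  after f: (1 3)(2 5)(4 6)
  after r: (1 3 4 6 5)
  after r: (1 3 5 4 6 2)
  after f: (2 3)(5 6)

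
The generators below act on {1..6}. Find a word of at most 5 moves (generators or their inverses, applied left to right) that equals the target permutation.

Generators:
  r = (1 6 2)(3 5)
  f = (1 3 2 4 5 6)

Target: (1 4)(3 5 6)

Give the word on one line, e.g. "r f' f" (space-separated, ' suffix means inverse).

f r' f'

  after f: (1 3 2 4 5 6)
  after r': (1 5)(2 4 3 6)
  after f': (1 4)(3 5 6)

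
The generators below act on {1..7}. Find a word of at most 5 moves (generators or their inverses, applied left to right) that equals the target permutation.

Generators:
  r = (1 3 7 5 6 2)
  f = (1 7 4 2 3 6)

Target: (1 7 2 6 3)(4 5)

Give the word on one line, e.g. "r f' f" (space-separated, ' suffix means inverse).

  after f: (1 7 4 2 3 6)
  after f: (1 4 3)(2 6 7)
  after r: (1 4 7)(5 6)
  after r: (1 4 5 2)(3 7)
  after f': (1 7 2 6 3)(4 5)

f f r r f'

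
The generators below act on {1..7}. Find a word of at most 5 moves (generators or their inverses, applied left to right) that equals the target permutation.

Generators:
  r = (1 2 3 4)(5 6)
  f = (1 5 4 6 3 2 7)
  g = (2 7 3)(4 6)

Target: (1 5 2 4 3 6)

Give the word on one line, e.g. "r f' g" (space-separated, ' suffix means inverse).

  after g: (2 7 3)(4 6)
  after r': (1 4 5 6 3)(2 7)
  after f: (1 6 2)(3 5)
  after r': (1 5 2 4 3 6)

g r' f r'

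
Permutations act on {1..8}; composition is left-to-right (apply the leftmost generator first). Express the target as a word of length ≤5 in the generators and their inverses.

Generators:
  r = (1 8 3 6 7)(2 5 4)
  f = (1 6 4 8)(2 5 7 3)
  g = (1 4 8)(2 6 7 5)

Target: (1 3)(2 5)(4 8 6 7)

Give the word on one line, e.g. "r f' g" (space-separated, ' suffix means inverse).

  after f: (1 6 4 8)(2 5 7 3)
  after r': (1 3 4)(5 6)(7 8)
  after g': (1 3)(2 5)(4 8 6 7)

f r' g'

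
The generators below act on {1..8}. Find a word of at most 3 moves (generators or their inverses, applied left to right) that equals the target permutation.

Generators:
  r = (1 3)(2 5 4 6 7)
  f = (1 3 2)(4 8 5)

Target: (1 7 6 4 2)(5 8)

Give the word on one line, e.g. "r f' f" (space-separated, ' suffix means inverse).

  after f': (1 2 3)(4 5 8)
  after r': (1 7 6 4 2)(5 8)

f' r'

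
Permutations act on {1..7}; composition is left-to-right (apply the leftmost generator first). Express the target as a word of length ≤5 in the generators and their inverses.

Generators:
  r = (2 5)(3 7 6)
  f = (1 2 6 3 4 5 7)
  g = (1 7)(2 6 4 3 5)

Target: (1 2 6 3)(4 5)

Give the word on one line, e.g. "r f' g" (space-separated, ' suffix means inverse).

  after g: (1 7)(2 6 4 3 5)
  after r: (1 6 4 7)(2 3)
  after f': (1 2 6 3)(4 5)

g r f'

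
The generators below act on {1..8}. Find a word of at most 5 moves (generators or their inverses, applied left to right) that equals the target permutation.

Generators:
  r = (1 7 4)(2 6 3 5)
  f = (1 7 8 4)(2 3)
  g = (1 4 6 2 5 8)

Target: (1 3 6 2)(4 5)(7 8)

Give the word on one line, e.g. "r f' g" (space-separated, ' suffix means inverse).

g g f r

  after g: (1 4 6 2 5 8)
  after g: (1 6 5)(2 8 4)
  after f: (1 6 5 7 8)(2 4 3)
  after r: (1 3 6 2)(4 5)(7 8)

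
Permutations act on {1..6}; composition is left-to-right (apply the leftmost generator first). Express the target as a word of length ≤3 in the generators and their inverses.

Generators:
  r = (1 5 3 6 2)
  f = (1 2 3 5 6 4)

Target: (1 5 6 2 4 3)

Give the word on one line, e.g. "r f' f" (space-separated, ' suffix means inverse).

r f' r'

  after r: (1 5 3 6 2)
  after f': (1 3 5 2 4 6)
  after r': (1 5 6 2 4 3)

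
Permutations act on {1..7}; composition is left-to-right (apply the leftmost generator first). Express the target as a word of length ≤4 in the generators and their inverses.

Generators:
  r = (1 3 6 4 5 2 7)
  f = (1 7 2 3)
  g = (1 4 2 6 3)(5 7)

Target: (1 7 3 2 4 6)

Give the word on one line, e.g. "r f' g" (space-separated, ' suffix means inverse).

r' g f' g

  after r': (1 7 2 5 4 6 3)
  after g: (1 5 2 7 6)(3 4)
  after f': (1 5 7 6 3 4 2)
  after g: (1 7 3 2 4 6)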